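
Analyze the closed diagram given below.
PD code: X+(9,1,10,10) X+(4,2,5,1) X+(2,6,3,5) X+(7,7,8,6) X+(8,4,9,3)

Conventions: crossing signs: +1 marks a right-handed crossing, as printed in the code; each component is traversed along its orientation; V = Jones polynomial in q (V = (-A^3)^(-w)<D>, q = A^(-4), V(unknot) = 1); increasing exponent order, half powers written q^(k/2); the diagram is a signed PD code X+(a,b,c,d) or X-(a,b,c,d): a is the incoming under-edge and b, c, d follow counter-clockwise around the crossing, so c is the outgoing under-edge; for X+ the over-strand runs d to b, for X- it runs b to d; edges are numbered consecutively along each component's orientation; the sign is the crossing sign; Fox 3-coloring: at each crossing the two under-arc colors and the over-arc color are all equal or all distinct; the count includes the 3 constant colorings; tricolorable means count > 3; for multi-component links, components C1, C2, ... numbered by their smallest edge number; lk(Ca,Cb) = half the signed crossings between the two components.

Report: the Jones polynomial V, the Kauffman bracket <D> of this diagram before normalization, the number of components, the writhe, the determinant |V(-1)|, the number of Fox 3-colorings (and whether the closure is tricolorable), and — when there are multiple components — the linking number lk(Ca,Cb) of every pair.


Jones polynomial: V(q) = q + q^3 - q^4
<D> = A^-1 - A^3 - A^11; writhe +5
components 1, writhe +5 (5 crossings)
3-colorings: 9 of 3^5, det 3 — tricolorable
note: w = +5 shifts under R1 moves; the (-A^3)^(-5) factor cancels that in V


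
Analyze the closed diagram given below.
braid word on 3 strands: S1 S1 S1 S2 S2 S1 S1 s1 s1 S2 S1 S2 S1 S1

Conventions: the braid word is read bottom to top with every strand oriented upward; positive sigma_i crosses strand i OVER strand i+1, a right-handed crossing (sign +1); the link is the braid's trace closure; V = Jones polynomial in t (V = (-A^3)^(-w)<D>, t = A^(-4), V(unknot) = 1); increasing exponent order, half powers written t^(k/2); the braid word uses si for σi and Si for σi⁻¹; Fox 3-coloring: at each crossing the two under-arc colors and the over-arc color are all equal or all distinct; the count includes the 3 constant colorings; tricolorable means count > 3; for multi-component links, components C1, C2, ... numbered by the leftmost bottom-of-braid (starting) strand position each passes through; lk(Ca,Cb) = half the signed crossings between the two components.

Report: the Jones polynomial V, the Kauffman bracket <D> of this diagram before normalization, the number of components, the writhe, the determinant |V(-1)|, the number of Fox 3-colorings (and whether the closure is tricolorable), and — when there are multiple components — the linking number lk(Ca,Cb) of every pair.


V(t) = -t^-13 + t^-12 - t^-11 + t^-10 - t^-9 + t^-8 - t^-7 + t^-6 + t^-4
bracket: A^-14 + A^-6 - A^-2 + A^2 - A^6 + A^10 - A^14 + A^18 - A^22, w = -10
1 component, writhe -10, over 14 crossings
det 9, colorings 9 of 3^14 — tricolorable
observation: the span of V is 9, forcing >= 9 crossings in any diagram


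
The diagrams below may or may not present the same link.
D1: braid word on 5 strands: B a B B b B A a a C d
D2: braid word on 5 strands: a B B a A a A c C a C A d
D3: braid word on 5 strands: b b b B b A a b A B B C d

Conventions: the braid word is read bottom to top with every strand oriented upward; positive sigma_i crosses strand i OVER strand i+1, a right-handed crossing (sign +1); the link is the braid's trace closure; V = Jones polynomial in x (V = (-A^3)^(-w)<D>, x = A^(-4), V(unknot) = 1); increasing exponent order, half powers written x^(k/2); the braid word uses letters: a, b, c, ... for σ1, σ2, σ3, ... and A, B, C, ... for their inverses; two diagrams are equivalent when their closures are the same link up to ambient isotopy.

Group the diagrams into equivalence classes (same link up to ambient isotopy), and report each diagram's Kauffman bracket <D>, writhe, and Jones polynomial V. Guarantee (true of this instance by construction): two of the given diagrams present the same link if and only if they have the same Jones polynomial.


grouping into links: {D1} | {D2} | {D3}
V(D1) = x^(-7/2) - 2x^(-5/2) + x^(-3/2) - 2x^(-1/2) + x^(1/2) - x^(3/2)  (w -1, c 11, <D> = A^-9 - A^-5 + 2A^-1 - A^3 + 2A^7 - A^11)
D2 (bracket A^-1 + A^7; 13 crossings at w = -1): V = -x^(-5/2) - x^(-1/2)
D3 (bracket A^-7 + A; 13 crossings at w = +1): V = -x^(1/2) - x^(5/2)
why: V(x) takes 3 values over 3 diagrams, fixing the grouping


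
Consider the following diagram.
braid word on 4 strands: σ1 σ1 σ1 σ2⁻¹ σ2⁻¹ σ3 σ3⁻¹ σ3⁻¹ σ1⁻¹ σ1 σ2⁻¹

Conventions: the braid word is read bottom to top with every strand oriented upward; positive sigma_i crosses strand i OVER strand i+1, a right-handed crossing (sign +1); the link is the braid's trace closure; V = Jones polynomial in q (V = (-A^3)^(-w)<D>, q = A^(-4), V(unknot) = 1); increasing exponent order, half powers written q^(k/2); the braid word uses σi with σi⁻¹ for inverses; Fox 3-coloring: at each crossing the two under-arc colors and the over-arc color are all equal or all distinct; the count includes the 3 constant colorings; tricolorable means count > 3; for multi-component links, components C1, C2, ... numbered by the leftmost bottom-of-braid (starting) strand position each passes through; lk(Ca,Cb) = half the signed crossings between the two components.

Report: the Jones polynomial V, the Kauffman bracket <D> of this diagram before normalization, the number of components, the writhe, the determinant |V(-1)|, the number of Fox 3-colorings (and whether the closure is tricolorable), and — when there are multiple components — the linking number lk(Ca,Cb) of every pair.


V(q) = -q^-3 + q^-2 - q^-1 + 3 - q + q^2 - q^3
bracket: A^-15 - A^-11 + A^-7 - 3A^-3 + A - A^5 + A^9, w = -1
1 component, writhe -1, over 11 crossings
det 9, colorings 27 of 3^11 — tricolorable
observation: w = -1 shifts under R1 moves; the (-A^3)^(1) factor cancels that in V


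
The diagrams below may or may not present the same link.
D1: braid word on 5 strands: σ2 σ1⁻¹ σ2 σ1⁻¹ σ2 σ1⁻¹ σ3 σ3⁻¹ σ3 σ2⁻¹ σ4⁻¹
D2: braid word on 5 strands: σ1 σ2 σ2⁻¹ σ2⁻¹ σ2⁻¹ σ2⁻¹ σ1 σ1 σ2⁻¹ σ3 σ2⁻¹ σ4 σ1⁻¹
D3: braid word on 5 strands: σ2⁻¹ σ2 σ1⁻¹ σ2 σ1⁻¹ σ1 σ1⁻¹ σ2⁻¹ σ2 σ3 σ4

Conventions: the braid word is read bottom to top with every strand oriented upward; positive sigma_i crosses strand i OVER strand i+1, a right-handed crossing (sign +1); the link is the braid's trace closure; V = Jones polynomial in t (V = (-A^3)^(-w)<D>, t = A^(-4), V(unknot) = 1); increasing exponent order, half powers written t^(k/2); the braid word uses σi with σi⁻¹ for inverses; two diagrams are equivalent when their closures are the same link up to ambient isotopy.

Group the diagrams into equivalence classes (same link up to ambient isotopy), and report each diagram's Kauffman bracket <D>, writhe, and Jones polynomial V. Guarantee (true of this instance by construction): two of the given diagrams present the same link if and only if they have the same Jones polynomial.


grouping into links: {D1} | {D2} | {D3}
V(D1) = t^(-7/2) - 2t^(-5/2) + t^(-3/2) - 2t^(-1/2) + t^(1/2) - t^(3/2)  (w -1, c 11, <D> = A^-9 - A^-5 + 2A^-1 - A^3 + 2A^7 - A^11)
V(D2) = t^(-13/2) - t^(-11/2) + 2t^(-9/2) - 2t^(-7/2) + t^(-5/2) - 2t^(-3/2) - t^(1/2)  [13 crossings, <D> = A^-5 + 2A^3 - A^7 + 2A^11 - 2A^15 + A^19 - A^23, w = -1]
V(D3) = -t^(-5/2) - t^(-1/2)  (w +1, c 11, <D> = A^5 + A^13)
key observation: 3 values of V(t) split the 3 diagrams


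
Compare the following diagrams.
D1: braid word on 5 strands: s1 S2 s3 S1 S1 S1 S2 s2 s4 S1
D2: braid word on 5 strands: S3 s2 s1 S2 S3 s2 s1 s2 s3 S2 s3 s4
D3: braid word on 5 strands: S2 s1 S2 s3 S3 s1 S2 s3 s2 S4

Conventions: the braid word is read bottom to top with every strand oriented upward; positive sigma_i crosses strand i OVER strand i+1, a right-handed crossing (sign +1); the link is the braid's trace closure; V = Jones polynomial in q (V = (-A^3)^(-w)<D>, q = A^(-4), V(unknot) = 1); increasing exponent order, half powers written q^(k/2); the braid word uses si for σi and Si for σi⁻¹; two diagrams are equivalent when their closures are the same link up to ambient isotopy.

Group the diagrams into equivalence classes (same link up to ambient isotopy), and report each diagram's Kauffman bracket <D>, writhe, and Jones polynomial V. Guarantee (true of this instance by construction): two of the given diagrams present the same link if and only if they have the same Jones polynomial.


grouping into links: {D1} | {D2} | {D3}
V(D1) = -q^-4 + q^-3 + q^-1  (w -2, c 10, <D> = A^-2 + A^6 - A^10)
V(D2) = q + q^3 - q^4  [12 crossings, <D> = -A^-4 + 1 + A^8, w = +4]
V(D3) = q^-2 - q^-1 + 1 - q + q^2  [10 crossings, <D> = A^-8 - A^-4 + 1 - A^4 + A^8, w = 0]
why: 3 classes among 3 diagrams; unequal V(q) rules out equality


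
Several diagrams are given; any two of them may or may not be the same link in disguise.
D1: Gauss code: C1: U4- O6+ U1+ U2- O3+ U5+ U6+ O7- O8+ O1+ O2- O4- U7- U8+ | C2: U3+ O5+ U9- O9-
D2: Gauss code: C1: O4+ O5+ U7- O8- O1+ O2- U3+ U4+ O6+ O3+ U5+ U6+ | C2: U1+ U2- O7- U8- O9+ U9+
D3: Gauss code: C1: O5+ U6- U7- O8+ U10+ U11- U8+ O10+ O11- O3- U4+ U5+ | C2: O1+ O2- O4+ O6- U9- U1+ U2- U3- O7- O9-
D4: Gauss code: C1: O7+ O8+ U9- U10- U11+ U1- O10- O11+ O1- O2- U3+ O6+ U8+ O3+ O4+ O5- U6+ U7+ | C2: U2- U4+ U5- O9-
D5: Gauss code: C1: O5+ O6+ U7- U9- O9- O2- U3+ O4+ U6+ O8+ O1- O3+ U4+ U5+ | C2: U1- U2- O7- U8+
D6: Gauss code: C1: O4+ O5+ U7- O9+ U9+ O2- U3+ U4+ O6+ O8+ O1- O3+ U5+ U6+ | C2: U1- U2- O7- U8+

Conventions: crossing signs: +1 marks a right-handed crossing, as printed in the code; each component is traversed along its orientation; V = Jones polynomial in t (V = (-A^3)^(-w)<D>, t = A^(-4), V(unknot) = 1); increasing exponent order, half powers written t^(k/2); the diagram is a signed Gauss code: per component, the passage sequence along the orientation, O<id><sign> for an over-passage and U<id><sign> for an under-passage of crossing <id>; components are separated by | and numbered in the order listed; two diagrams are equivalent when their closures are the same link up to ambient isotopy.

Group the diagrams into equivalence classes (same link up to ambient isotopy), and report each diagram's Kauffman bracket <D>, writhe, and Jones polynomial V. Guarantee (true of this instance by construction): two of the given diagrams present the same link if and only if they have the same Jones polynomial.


classes: {D1} | {D2, D4, D5, D6} | {D3}
V(D1) = -t^(1/2) - t^(5/2)  [9 crossings, <D> = A^-7 + A, w = +1]
D2 (bracket -A^-5 + A^-1 - A^3 + 2A^7 + A^15; 9 crossings at w = +3): V = -t^(-3/2) - 2t^(1/2) + t^(3/2) - t^(5/2) + t^(7/2)
V(D3) = -t^(-5/2) - t^(-1/2)  (w -1, c 11, <D> = A^-1 + A^7)
V(D4) = -t^(-3/2) - 2t^(1/2) + t^(3/2) - t^(5/2) + t^(7/2)  [11 crossings, <D> = -A^-11 + A^-7 - A^-3 + 2A + A^9, w = +1]
D5 (bracket -A^-11 + A^-7 - A^-3 + 2A + A^9; 9 crossings at w = +1): V = -t^(-3/2) - 2t^(1/2) + t^(3/2) - t^(5/2) + t^(7/2)
D6 (bracket -A^-5 + A^-1 - A^3 + 2A^7 + A^15; 9 crossings at w = +3): V = -t^(-3/2) - 2t^(1/2) + t^(3/2) - t^(5/2) + t^(7/2)
note: 3 values of V(t) split the 6 diagrams


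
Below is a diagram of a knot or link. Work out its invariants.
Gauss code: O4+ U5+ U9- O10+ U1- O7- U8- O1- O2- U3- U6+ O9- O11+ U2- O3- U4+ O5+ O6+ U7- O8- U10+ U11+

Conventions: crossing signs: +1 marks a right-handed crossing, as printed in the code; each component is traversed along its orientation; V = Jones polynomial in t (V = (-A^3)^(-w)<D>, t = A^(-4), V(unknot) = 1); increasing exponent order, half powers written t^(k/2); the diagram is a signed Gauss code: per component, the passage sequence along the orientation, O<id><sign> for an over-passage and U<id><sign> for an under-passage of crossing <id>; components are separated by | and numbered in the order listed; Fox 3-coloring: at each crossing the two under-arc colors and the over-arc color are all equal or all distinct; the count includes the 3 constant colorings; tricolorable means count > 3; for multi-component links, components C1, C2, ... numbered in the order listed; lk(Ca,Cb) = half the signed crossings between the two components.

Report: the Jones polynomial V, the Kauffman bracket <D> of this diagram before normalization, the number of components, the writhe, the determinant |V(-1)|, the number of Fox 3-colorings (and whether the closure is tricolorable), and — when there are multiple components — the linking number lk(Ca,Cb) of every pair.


Jones polynomial: V(t) = -t^-4 + 2t^-3 - 3t^-2 + 4t^-1 - 3 + 4t - 3t^2 + 2t^3 - t^4
<D> = A^-19 - 2A^-15 + 3A^-11 - 4A^-7 + 3A^-3 - 4A + 3A^5 - 2A^9 + A^13; writhe -1
components 1, writhe -1 (11 crossings)
3-colorings: 3 of 3^11, det 23 — not tricolorable
note: V is palindromic (span 8, det 23): t -> 1/t fixes it; necessary, not sufficient, for amphichirality


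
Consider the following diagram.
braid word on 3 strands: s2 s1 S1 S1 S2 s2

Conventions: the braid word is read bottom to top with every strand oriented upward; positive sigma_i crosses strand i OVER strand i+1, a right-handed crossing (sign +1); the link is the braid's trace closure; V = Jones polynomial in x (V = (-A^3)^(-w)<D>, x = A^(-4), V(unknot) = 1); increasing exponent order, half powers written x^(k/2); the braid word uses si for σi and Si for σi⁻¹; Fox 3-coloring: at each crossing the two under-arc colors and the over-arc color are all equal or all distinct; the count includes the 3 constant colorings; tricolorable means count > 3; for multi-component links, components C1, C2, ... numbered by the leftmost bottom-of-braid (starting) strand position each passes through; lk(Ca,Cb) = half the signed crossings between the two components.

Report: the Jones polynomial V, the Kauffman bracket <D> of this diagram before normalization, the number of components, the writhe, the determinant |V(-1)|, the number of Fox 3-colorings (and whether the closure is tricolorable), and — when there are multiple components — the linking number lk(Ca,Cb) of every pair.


V(x) = 1
bracket: 1, w = 0
1 component, writhe 0, over 6 crossings
det 1, colorings 3 of 3^6 — not tricolorable
observation: |V(-1)| = 1: so not tricolorable, since 3 does not divide 1


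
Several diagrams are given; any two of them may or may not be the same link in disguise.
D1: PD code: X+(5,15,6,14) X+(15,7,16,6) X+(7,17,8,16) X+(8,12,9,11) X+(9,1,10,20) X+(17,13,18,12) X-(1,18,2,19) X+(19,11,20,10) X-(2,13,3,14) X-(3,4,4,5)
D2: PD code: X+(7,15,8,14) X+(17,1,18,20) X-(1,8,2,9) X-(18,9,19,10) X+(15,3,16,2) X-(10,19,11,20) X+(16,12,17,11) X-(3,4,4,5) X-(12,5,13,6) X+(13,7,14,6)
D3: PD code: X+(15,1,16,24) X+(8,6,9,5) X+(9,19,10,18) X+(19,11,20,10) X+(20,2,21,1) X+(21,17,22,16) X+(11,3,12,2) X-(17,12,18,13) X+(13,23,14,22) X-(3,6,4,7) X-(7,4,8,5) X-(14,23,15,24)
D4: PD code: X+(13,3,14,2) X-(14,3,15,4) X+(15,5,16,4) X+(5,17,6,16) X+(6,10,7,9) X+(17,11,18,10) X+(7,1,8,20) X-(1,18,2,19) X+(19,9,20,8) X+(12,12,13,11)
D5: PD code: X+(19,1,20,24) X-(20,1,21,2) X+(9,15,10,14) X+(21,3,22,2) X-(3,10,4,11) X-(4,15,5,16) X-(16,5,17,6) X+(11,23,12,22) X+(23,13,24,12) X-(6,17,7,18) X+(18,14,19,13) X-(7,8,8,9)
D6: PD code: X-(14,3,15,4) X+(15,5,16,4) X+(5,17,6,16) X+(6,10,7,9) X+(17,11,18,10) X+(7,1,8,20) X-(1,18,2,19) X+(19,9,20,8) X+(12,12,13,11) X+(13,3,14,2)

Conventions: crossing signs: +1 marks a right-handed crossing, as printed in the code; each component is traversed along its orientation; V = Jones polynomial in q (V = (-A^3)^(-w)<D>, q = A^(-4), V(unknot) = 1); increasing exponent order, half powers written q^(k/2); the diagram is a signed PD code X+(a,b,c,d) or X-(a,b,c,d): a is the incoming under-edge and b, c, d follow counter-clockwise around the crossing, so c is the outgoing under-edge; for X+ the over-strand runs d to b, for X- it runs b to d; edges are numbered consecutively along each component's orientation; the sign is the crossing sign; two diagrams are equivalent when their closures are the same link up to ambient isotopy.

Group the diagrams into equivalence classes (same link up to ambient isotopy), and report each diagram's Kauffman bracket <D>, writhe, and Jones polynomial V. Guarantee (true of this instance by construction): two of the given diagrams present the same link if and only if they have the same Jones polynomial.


grouping into links: {D1, D3, D4, D6} | {D2} | {D5}
V(D1) = q - q^2 + 2q^3 - q^4 + q^5 - q^6  (w +4, c 10, <D> = -A^-12 + A^-8 - A^-4 + 2 - A^4 + A^8)
V(D2) = q^-2 - q^-1 + 1 - q + q^2  [10 crossings, <D> = A^-8 - A^-4 + 1 - A^4 + A^8, w = 0]
D3 (bracket -A^-12 + A^-8 - A^-4 + 2 - A^4 + A^8; 12 crossings at w = +4): V = q - q^2 + 2q^3 - q^4 + q^5 - q^6
V(D4) = q - q^2 + 2q^3 - q^4 + q^5 - q^6  (w +6, c 10, <D> = -A^-6 + A^-2 - A^2 + 2A^6 - A^10 + A^14)
V(D5) = -q^-3 + 2q^-2 - 2q^-1 + 3 - 2q + 2q^2 - q^3  [12 crossings, <D> = -A^-12 + 2A^-8 - 2A^-4 + 3 - 2A^4 + 2A^8 - A^12, w = 0]
V(D6) = q - q^2 + 2q^3 - q^4 + q^5 - q^6  [10 crossings, <D> = -A^-6 + A^-2 - A^2 + 2A^6 - A^10 + A^14, w = +6]
why: 3 classes among 6 diagrams; unequal V(q) rules out equality


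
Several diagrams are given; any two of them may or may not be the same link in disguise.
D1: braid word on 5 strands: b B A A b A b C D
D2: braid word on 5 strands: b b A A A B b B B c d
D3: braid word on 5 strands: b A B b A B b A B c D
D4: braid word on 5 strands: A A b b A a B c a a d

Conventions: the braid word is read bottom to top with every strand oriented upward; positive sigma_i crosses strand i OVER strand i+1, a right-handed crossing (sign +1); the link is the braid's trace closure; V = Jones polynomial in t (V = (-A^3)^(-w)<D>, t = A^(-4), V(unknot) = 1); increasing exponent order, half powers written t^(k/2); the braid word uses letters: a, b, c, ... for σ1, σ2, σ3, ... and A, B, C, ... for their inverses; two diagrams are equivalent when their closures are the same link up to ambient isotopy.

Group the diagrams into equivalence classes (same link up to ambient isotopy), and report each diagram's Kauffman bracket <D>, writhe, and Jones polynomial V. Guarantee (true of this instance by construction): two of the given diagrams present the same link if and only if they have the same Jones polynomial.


classes: {D1} | {D2, D3} | {D4}
V(D1) = t^(-7/2) - 2t^(-5/2) + t^(-3/2) - 2t^(-1/2) + t^(1/2) - t^(3/2)  [9 crossings, <D> = A^-15 - A^-11 + 2A^-7 - A^-3 + 2A - A^5, w = -3]
D2 (bracket A^-1 + A^3 + A^7 - A^15; 11 crossings at w = -1): V = t^(-9/2) - t^(-5/2) - t^(-3/2) - t^(-1/2)
V(D3) = t^(-9/2) - t^(-5/2) - t^(-3/2) - t^(-1/2)  [11 crossings, <D> = A^-7 + A^-3 + A - A^9, w = -3]
V(D4) = -t^(-1/2) - t^(1/2)  [11 crossings, <D> = A^7 + A^11, w = +3]
note: 3 values of V(t) split the 4 diagrams


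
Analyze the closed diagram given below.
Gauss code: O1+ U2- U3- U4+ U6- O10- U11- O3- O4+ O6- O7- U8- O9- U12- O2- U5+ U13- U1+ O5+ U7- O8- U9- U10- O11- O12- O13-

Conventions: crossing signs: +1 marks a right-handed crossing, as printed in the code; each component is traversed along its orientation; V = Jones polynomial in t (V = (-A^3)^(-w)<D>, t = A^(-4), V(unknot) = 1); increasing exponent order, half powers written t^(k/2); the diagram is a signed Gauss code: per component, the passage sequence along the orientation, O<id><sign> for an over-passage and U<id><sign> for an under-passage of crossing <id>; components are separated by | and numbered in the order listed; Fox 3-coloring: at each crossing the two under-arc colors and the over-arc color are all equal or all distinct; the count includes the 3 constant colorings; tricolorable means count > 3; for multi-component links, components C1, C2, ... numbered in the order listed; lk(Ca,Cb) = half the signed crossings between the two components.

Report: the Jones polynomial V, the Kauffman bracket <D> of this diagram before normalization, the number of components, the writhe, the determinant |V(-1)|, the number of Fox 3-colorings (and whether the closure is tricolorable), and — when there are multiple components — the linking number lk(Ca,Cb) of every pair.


Jones polynomial: V(t) = -t^-8 + t^-5 + t^-3
<D> = -A^-9 - A^-1 + A^11; writhe -7
components 1, writhe -7 (13 crossings)
3-colorings: 9 of 3^13, det 3 — tricolorable
note: w = -7 (over 13 crossings) is diagram-only; (-A^3)^(7) removes it from V


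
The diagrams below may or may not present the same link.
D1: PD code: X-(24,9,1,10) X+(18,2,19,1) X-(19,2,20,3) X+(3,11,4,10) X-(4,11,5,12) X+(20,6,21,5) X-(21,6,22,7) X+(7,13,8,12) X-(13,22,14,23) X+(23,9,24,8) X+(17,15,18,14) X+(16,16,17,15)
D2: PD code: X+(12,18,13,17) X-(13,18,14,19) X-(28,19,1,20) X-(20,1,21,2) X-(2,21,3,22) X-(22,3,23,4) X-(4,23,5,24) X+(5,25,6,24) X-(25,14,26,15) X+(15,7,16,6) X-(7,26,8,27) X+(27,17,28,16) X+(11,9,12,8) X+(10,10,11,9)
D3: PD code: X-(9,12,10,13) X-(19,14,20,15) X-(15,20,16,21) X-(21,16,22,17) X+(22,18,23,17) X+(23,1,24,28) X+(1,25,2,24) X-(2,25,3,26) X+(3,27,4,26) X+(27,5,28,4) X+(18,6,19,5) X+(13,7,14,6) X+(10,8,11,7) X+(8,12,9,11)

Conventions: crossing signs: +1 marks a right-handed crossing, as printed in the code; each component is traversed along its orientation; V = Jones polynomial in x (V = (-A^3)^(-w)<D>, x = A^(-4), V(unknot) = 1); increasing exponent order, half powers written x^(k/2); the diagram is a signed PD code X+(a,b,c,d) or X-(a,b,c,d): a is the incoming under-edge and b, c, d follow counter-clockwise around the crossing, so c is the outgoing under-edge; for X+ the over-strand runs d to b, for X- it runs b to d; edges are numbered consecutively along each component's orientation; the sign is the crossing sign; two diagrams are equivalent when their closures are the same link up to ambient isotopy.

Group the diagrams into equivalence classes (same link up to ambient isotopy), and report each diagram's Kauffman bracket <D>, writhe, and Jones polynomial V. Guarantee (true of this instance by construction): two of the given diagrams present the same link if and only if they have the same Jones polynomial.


equivalence classes: {D1} | {D2} | {D3}
D1 (bracket A^6; 12 crossings at w = +2): V = 1
D2 (bracket A^-2 - A^2 + 2A^6 - A^10 + A^14 - A^18; 14 crossings at w = -2): V = -x^-6 + x^-5 - x^-4 + 2x^-3 - x^-2 + x^-1
V(D3) = x + x^3 - x^4  (w +4, c 14, <D> = -A^-4 + 1 + A^8)
observation: 3 classes among 3 diagrams; unequal V(x) rules out equality


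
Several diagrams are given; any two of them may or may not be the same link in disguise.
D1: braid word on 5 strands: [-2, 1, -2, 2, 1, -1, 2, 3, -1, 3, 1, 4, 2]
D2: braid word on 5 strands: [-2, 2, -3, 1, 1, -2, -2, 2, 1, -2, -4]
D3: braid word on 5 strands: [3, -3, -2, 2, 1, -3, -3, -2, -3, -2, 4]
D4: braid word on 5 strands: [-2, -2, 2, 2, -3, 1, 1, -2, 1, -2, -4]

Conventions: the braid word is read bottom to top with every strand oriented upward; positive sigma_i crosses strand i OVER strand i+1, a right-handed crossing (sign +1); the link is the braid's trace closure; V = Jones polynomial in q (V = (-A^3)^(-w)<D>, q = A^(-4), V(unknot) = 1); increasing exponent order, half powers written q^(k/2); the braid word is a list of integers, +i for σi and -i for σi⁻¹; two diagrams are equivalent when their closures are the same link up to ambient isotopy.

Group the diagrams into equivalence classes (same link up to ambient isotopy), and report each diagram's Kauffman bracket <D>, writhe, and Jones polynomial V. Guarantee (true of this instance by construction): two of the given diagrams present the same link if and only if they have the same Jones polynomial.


grouping into links: {D1} | {D2, D4} | {D3}
V(D1) = -q^(1/2) - q^(5/2)  (w +5, c 13, <D> = A^5 + A^13)
V(D2) = -q^(-3/2) + q^(-1/2) - 2q^(1/2) + q^(3/2) - 2q^(5/2) + q^(7/2)  (w -1, c 11, <D> = -A^-17 + 2A^-13 - A^-9 + 2A^-5 - A^-1 + A^3)
V(D3) = -q^(-11/2) + q^(-9/2) - q^(-7/2) - q^(-3/2)  (w -3, c 11, <D> = A^-3 + A^5 - A^9 + A^13)
D4 (bracket -A^-17 + 2A^-13 - A^-9 + 2A^-5 - A^-1 + A^3; 11 crossings at w = -1): V = -q^(-3/2) + q^(-1/2) - 2q^(1/2) + q^(3/2) - 2q^(5/2) + q^(7/2)
key observation: V(q) takes 3 values over 4 diagrams, fixing the grouping


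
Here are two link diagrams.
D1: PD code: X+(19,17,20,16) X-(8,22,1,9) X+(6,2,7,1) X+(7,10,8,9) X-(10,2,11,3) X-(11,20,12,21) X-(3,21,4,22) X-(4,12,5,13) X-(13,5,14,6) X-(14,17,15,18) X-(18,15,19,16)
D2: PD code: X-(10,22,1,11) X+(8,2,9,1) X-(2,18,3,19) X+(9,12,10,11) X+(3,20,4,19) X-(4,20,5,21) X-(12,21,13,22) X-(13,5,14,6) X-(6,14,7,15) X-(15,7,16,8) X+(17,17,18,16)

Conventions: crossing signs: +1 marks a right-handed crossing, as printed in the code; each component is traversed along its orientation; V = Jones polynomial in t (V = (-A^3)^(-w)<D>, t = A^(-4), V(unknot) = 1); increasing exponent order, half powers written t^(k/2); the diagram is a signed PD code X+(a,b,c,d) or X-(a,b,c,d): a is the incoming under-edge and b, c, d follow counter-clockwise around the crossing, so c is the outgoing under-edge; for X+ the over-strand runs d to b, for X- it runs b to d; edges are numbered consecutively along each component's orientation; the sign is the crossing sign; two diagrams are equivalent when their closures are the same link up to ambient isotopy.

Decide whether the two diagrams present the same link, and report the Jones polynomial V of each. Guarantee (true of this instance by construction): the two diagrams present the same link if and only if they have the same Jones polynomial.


equivalent: yes
D1 (bracket A^-9 + A^-1 - A^3 + A^7; 11 crossings at w = -5): V = -t^(-11/2) + t^(-9/2) - t^(-7/2) - t^(-3/2)
V(D2) = -t^(-11/2) + t^(-9/2) - t^(-7/2) - t^(-3/2)  [11 crossings, <D> = A^-3 + A^5 - A^9 + A^13, w = -3]
observation: all 2 diagrams share one V(t), hence one class


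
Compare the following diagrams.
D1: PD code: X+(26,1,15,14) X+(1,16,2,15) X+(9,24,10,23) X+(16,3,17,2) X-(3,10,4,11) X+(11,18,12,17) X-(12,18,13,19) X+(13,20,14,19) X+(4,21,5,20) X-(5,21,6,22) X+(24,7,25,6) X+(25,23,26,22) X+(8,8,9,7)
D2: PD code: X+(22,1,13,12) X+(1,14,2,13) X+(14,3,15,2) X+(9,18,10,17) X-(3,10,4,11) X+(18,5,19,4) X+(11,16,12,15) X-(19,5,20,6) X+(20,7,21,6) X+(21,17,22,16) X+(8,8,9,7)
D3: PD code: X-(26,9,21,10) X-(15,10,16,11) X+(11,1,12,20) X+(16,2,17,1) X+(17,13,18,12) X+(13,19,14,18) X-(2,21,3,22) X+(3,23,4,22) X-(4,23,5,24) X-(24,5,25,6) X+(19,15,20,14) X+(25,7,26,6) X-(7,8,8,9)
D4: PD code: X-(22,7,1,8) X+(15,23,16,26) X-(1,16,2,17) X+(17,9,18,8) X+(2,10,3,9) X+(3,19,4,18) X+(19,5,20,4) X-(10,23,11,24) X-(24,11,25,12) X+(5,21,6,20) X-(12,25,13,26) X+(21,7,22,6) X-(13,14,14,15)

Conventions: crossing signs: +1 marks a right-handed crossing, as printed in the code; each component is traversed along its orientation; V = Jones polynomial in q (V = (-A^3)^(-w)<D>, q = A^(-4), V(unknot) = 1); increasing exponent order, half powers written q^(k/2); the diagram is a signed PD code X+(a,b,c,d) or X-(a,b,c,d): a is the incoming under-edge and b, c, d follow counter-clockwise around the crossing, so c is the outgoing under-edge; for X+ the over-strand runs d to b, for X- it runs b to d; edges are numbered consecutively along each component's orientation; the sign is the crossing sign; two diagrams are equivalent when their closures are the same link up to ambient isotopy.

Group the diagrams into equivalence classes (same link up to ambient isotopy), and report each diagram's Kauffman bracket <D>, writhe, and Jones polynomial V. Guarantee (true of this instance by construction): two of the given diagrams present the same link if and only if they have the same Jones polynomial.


equivalence classes: {D1, D2} | {D3, D4}
D1 (bracket A^-9 - A^-5 + 2A^-1 - 2A^3 + 2A^7 - A^11 + A^15; 13 crossings at w = +7): V = -q^(3/2) + q^(5/2) - 2q^(7/2) + 2q^(9/2) - 2q^(11/2) + q^(13/2) - q^(15/2)
V(D2) = -q^(3/2) + q^(5/2) - 2q^(7/2) + 2q^(9/2) - 2q^(11/2) + q^(13/2) - q^(15/2)  [11 crossings, <D> = A^-9 - A^-5 + 2A^-1 - 2A^3 + 2A^7 - A^11 + A^15, w = +7]
D3 (bracket -A^-11 + A^-7 - A^-3 + 2A + A^9; 13 crossings at w = +1): V = -q^(-3/2) - 2q^(1/2) + q^(3/2) - q^(5/2) + q^(7/2)
V(D4) = -q^(-3/2) - 2q^(1/2) + q^(3/2) - q^(5/2) + q^(7/2)  (w +1, c 13, <D> = -A^-11 + A^-7 - A^-3 + 2A + A^9)
key observation: 2 classes among 4 diagrams; unequal V(q) rules out equality


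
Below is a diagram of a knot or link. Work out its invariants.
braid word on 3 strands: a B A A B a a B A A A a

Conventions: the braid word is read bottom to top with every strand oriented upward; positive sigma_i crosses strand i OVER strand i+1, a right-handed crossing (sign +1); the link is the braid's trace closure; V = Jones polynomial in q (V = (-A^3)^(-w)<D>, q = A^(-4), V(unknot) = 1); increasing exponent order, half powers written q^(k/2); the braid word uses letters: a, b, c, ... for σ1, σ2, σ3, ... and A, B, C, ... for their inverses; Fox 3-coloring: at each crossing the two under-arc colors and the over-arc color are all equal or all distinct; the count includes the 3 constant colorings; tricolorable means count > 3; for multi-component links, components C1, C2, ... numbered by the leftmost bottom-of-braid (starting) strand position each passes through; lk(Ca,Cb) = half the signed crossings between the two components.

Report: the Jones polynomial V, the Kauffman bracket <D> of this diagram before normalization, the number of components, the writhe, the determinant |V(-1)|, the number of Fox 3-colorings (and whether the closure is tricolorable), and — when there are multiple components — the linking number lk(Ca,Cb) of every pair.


V(q) = -q^-6 + q^-5 - q^-4 + 2q^-3 - q^-2 + q^-1
bracket: A^-8 - A^-4 + 2 - A^4 + A^8 - A^12, w = -4
1 component, writhe -4, over 12 crossings
det 7, colorings 3 of 3^12 — not tricolorable
observation: w = -4 (over 12 crossings) is diagram-only; (-A^3)^(4) removes it from V


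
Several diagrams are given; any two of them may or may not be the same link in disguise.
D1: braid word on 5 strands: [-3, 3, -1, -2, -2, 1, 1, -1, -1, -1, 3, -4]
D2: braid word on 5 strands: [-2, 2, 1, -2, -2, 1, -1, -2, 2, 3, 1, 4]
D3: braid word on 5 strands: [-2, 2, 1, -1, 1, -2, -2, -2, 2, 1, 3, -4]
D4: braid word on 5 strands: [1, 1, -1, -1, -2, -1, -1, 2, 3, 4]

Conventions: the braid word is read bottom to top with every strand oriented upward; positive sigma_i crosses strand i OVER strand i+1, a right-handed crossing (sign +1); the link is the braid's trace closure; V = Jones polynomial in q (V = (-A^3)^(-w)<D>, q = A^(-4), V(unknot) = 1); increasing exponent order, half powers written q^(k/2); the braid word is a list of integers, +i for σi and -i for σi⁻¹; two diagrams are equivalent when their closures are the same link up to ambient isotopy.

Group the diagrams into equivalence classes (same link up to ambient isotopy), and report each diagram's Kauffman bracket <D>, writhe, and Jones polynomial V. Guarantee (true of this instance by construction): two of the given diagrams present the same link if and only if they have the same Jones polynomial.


equivalence classes: {D1} | {D2, D3} | {D4}
D1 (bracket A^-8 + 2 + A^8; 12 crossings at w = -4): V = q^-5 + 2q^-3 + q^-1
V(D2) = q^-2 + 2 + q^2  [12 crossings, <D> = A^-2 + 2A^6 + A^14, w = +2]
V(D3) = q^-2 + 2 + q^2  (w 0, c 12, <D> = A^-8 + 2 + A^8)
V(D4) = q^-3 + q^-2 + q^-1 + 1  [10 crossings, <D> = 1 + A^4 + A^8 + A^12, w = 0]
key observation: 3 values of V(q) split the 4 diagrams


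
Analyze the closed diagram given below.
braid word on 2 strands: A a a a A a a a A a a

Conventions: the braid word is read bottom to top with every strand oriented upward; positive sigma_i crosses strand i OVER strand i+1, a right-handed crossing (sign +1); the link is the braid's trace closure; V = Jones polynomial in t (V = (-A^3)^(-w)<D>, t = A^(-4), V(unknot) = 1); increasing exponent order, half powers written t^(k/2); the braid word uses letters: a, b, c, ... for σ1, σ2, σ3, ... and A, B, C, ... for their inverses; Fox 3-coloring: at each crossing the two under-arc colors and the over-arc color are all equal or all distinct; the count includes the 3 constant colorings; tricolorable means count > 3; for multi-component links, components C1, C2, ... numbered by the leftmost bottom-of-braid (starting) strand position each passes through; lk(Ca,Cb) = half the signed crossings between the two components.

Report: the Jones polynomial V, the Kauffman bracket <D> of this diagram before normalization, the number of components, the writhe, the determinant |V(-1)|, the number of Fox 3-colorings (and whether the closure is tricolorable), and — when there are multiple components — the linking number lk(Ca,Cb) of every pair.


Jones polynomial: V(t) = t^2 + t^4 - t^5 + t^6 - t^7
<D> = A^-13 - A^-9 + A^-5 - A^-1 - A^7; writhe +5
components 1, writhe +5 (11 crossings)
3-colorings: 3 of 3^11, det 5 — not tricolorable
note: a (2,5) torus form — a single generator 5 times


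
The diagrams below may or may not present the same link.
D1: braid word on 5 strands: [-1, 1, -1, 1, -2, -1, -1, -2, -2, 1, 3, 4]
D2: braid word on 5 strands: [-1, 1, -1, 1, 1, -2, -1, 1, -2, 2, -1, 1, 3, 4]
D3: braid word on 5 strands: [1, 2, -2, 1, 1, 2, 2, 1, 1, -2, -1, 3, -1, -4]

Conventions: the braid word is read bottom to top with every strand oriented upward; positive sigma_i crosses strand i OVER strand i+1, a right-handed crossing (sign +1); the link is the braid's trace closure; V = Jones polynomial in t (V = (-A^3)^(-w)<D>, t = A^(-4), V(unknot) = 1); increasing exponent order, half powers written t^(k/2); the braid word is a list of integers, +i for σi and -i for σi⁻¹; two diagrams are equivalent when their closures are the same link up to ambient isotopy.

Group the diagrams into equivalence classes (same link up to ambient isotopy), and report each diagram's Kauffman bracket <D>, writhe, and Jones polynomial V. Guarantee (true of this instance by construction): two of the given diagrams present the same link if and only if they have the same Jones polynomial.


grouping into links: {D1} | {D2} | {D3}
V(D1) = -t^-6 + t^-5 - t^-4 + 2t^-3 - t^-2 + t^-1  (w -2, c 12, <D> = A^-2 - A^2 + 2A^6 - A^10 + A^14 - A^18)
V(D2) = 1  (w +2, c 14, <D> = A^6)
D3 (bracket -A^-12 + A^-8 - A^-4 + 2 - A^4 + A^8; 14 crossings at w = +4): V = t - t^2 + 2t^3 - t^4 + t^5 - t^6
why: V(t) takes 3 values over 3 diagrams, fixing the grouping


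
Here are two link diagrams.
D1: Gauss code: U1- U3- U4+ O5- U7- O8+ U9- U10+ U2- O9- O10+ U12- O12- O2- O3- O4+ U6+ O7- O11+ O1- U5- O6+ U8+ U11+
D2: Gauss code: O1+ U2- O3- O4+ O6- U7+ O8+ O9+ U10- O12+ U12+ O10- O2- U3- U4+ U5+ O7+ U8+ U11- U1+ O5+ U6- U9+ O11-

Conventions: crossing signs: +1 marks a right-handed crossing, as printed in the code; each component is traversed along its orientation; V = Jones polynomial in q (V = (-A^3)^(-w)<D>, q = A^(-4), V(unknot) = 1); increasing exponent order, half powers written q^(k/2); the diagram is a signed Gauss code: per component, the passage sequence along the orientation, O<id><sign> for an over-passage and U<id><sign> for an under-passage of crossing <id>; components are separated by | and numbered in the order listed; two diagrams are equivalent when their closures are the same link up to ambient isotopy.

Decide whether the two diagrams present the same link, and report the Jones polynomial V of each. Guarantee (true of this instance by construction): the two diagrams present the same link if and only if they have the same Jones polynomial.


same link: no
V(D1) = q^-2 - q^-1 + 1 - q + q^2  [12 crossings, <D> = A^-14 - A^-10 + A^-6 - A^-2 + A^2, w = -2]
V(D2) = q + q^3 - q^4  [12 crossings, <D> = -A^-10 + A^-6 + A^2, w = +2]
insight: V(q) takes 2 values over 2 diagrams, fixing the grouping


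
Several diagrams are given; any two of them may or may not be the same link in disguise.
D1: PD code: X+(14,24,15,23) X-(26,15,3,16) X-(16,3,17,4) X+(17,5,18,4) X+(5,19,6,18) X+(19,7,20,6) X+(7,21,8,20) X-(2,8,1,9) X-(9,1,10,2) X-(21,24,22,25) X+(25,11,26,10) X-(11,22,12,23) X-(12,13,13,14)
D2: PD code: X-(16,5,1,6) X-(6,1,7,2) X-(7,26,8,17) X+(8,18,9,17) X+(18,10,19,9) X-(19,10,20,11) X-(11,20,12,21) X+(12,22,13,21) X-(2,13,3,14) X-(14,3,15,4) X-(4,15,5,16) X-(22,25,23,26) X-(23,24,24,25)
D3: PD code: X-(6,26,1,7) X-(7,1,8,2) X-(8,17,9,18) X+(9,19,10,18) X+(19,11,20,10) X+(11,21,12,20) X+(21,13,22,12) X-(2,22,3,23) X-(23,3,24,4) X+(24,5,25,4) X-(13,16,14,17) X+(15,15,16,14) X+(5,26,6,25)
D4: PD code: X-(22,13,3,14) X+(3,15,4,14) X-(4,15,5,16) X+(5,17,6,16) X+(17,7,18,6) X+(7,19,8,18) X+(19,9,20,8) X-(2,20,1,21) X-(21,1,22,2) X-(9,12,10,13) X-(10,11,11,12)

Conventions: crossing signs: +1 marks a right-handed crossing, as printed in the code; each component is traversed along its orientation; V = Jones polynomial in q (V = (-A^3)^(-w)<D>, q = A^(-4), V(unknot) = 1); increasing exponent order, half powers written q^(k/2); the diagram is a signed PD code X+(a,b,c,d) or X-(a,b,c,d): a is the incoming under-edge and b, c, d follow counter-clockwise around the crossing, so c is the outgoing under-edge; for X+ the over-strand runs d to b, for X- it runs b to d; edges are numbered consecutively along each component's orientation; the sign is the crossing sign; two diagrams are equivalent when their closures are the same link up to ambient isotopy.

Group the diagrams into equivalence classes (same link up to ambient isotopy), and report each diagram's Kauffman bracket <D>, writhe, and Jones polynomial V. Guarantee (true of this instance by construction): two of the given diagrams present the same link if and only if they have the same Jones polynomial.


equivalence classes: {D1, D3, D4} | {D2}
D1 (bracket -A^-17 + A^-13 - A^-9 + 2A^-5 + A^3; 13 crossings at w = -1): V = -q^(-3/2) - 2q^(1/2) + q^(3/2) - q^(5/2) + q^(7/2)
V(D2) = q^(-15/2) - q^(-7/2) - q^(-5/2) - q^(-3/2)  (w -7, c 13, <D> = A^-15 + A^-11 + A^-7 - A^9)
V(D3) = -q^(-3/2) - 2q^(1/2) + q^(3/2) - q^(5/2) + q^(7/2)  (w +1, c 13, <D> = -A^-11 + A^-7 - A^-3 + 2A + A^9)
V(D4) = -q^(-3/2) - 2q^(1/2) + q^(3/2) - q^(5/2) + q^(7/2)  [11 crossings, <D> = -A^-17 + A^-13 - A^-9 + 2A^-5 + A^3, w = -1]
key observation: 2 values of V(q) split the 4 diagrams


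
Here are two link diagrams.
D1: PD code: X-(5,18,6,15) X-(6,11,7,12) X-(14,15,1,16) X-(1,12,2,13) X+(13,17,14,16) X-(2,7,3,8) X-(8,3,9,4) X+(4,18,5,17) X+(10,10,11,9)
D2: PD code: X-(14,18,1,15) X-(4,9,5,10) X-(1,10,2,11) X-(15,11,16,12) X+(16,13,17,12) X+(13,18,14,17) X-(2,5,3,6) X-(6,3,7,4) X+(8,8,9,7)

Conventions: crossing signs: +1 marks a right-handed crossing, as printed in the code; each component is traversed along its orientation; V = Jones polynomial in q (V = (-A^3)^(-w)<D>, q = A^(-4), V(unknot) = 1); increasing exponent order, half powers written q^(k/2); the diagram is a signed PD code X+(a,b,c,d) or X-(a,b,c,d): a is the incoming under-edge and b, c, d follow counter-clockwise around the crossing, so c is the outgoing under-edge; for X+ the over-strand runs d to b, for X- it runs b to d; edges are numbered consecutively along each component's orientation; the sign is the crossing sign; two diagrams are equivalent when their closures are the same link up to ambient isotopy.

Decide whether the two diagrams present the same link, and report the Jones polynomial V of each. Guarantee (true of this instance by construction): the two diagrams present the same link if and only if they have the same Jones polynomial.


equivalent: yes
D1 (bracket A^-7 + A^-3 + A - A^9; 9 crossings at w = -3): V = q^(-9/2) - q^(-5/2) - q^(-3/2) - q^(-1/2)
D2 (bracket A^-7 + A^-3 + A - A^9; 9 crossings at w = -3): V = q^(-9/2) - q^(-5/2) - q^(-3/2) - q^(-1/2)
key observation: all 2 diagrams share one V(q), hence one class


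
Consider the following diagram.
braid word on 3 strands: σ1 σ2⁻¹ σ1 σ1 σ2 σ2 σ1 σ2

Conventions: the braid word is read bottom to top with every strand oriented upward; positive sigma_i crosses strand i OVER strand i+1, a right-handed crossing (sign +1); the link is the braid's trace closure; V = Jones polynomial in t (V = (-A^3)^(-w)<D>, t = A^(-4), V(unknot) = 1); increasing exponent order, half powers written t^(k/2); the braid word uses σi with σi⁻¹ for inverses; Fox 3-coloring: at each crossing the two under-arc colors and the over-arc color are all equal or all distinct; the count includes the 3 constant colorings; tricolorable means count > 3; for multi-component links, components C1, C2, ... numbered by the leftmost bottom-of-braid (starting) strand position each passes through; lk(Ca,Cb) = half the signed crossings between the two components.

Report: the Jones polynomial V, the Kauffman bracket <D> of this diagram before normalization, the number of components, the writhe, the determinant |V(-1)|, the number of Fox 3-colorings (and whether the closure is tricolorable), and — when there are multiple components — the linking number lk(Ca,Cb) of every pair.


V = t^2 + 2t^4 - 2t^5 + t^6 - 2t^7 + t^8
<D> = A^-14 - 2A^-10 + A^-6 - 2A^-2 + 2A^2 + A^10 (w = +6)
1 component over 8 crossings, w = +6
27 Fox colorings among 3^8, |V(-1)| = 9: tricolorable
why: w = +6 shifts under R1 moves; the (-A^3)^(-6) factor cancels that in V
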